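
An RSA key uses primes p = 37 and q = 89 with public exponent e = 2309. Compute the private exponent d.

461

φ(n) = (p−1)(q−1) = 36·88 = 3168.
Need d with 2309·d ≡ 1 (mod 3168). Apply the extended Euclidean algorithm:
3168 = 1·2309 + 859
2309 = 2·859 + 591
859 = 1·591 + 268
591 = 2·268 + 55
268 = 4·55 + 48
55 = 1·48 + 7
48 = 6·7 + 6
7 = 1·6 + 1
6 = 6·1 + 0
Back-substitute:
1 = 7 − 6
1 = −48 + 7·7
1 = 7·55 − 8·48
1 = −8·268 + 39·55
1 = 39·591 − 86·268
1 = −86·859 + 125·591
1 = 125·2309 − 336·859
1 = −336·3168 + 461·2309
So 2309·461 ≡ 1 (mod 3168), hence d = 461.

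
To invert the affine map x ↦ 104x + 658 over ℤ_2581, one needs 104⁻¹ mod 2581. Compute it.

Apply the Euclidean algorithm to 2581 and 104:
2581 = 24×104 + 85
104 = 1×85 + 19
85 = 4×19 + 9
19 = 2×9 + 1
9 = 9×1 + 0
The gcd is 1. Working backward:
1 = 19 − 2·9
1 = −2·85 + 9·19
1 = 9·104 − 11·85
1 = −11·2581 + 273·104
So 104·273 ≡ 1 (mod 2581).

273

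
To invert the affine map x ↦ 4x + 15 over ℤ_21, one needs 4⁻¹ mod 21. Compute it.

Extended Euclidean algorithm:
21 = 5×4 + 1
4 = 4×1 + 0
The gcd is 1. Working backward:
1 = 21 − 5·4
Hence 4⁻¹ ≡ -5 ≡ 16 (mod 21).

16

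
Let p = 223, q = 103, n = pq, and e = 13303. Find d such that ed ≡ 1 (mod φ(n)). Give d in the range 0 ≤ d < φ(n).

20215

φ(n) = (p−1)(q−1) = 222·102 = 22644.
Need d with 13303·d ≡ 1 (mod 22644). Apply the extended Euclidean algorithm:
22644 = 1*13303 + 9341
13303 = 1*9341 + 3962
9341 = 2*3962 + 1417
3962 = 2*1417 + 1128
1417 = 1*1128 + 289
1128 = 3*289 + 261
289 = 1*261 + 28
261 = 9*28 + 9
28 = 3*9 + 1
9 = 9*1 + 0
Back-substitute:
1 = 28 − 3·9
1 = −3·261 + 28·28
1 = 28·289 − 31·261
1 = −31·1128 + 121·289
1 = 121·1417 − 152·1128
1 = −152·3962 + 425·1417
1 = 425·9341 − 1002·3962
1 = −1002·13303 + 1427·9341
1 = 1427·22644 − 2429·13303
So 13303·(-2429) ≡ 1 (mod 22644), hence d ≡ -2429 ≡ 20215 (mod 22644).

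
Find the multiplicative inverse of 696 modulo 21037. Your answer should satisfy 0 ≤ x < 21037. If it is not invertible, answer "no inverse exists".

Apply the Euclidean algorithm to 21037 and 696:
21037 = 30*696 + 157
696 = 4*157 + 68
157 = 2*68 + 21
68 = 3*21 + 5
21 = 4*5 + 1
5 = 5*1 + 0
Since gcd(696, 21037) = 1, back-substitute to write 1 as a combination:
1 = 21 − 4·5
1 = −4·68 + 13·21
1 = 13·157 − 30·68
1 = −30·696 + 133·157
1 = 133·21037 − 4020·696
Thus 696·(-4020) ≡ 1 (mod 21037); reducing, -4020 mod 21037 = 17017.

17017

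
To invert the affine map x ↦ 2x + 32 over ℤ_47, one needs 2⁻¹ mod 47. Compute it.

Run Euclid on (47, 2):
47 = 23×2 + 1
2 = 2×1 + 0
The gcd is 1. Working backward:
1 = 47 − 23·2
Thus 2·(-23) ≡ 1 (mod 47); reducing, -23 mod 47 = 24.

24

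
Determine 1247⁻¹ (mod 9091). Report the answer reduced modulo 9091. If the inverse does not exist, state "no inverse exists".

226

Run Euclid on (9091, 1247):
9091 = 7·1247 + 362
1247 = 3·362 + 161
362 = 2·161 + 40
161 = 4·40 + 1
40 = 40·1 + 0
The gcd is 1. Working backward:
1 = 161 − 4·40
1 = −4·362 + 9·161
1 = 9·1247 − 31·362
1 = −31·9091 + 226·1247
So 1247·226 ≡ 1 (mod 9091).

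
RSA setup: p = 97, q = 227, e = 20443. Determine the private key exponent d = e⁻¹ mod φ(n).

14995

φ(n) = (p−1)(q−1) = 96·226 = 21696.
Need d with 20443·d ≡ 1 (mod 21696). Apply the extended Euclidean algorithm:
21696 = 1·20443 + 1253
20443 = 16·1253 + 395
1253 = 3·395 + 68
395 = 5·68 + 55
68 = 1·55 + 13
55 = 4·13 + 3
13 = 4·3 + 1
3 = 3·1 + 0
Back-substitute:
1 = 13 − 4·3
1 = −4·55 + 17·13
1 = 17·68 − 21·55
1 = −21·395 + 122·68
1 = 122·1253 − 387·395
1 = −387·20443 + 6314·1253
1 = 6314·21696 − 6701·20443
So 20443·(-6701) ≡ 1 (mod 21696), hence d ≡ -6701 ≡ 14995 (mod 21696).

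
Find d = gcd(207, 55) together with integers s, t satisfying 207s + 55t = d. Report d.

Apply Euclid's algorithm to 207 and 55:
207 = 3×55 + 42
55 = 1×42 + 13
42 = 3×13 + 3
13 = 4×3 + 1
3 = 3×1 + 0
gcd(207, 55) = 1.
Express as a combination:
1 = 13 − 4·3
1 = −4·42 + 13·13
1 = 13·55 − 17·42
1 = −17·207 + 64·55
So 1 = (-17)·207 + (64)·55.

1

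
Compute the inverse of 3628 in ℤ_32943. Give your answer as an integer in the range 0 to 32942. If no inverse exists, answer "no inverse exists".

22528

Extended Euclidean algorithm:
32943 = 9·3628 + 291
3628 = 12·291 + 136
291 = 2·136 + 19
136 = 7·19 + 3
19 = 6·3 + 1
3 = 3·1 + 0
Since gcd(3628, 32943) = 1, back-substitute to write 1 as a combination:
1 = 19 − 6·3
1 = −6·136 + 43·19
1 = 43·291 − 92·136
1 = −92·3628 + 1147·291
1 = 1147·32943 − 10415·3628
So 3628·(-10415) ≡ 1 (mod 32943), and -10415 ≡ 22528 (mod 32943).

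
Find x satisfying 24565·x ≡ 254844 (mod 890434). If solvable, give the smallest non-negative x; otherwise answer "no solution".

110712

First find gcd(24565, 890434):
890434 = 36·24565 + 6094
24565 = 4·6094 + 189
6094 = 32·189 + 46
189 = 4·46 + 5
46 = 9·5 + 1
5 = 5·1 + 0
gcd = 1, so a unique solution mod 890434 exists.
Back-substitute for the Bézout coefficients:
1 = 46 − 9·5
1 = −9·189 + 37·46
1 = 37·6094 − 1193·189
1 = −1193·24565 + 4809·6094
1 = 4809·890434 − 174317·24565
So 24565·(-174317) ≡ 1 (mod 890434), giving 24565⁻¹ ≡ 716117.
x ≡ 24565⁻¹·254844 ≡ 716117·254844 ≡ 110712 (mod 890434).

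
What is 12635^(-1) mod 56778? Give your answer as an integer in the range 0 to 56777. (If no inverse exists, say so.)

gcd(56778, 12635) by repeated division:
56778 = 4·12635 + 6238
12635 = 2·6238 + 159
6238 = 39·159 + 37
159 = 4·37 + 11
37 = 3·11 + 4
11 = 2·4 + 3
4 = 1·3 + 1
3 = 3·1 + 0
The gcd is 1. Working backward:
1 = 4 − 3
1 = −11 + 3·4
1 = 3·37 − 10·11
1 = −10·159 + 43·37
1 = 43·6238 − 1687·159
1 = −1687·12635 + 3417·6238
1 = 3417·56778 − 15355·12635
Thus 12635·(-15355) ≡ 1 (mod 56778); reducing, -15355 mod 56778 = 41423.

41423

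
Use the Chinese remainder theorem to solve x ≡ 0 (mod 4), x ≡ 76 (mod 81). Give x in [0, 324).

Write x = 0 + 4·k. Then 4·k ≡ 76 − 0 ≡ 76 (mod 81).
Need 4⁻¹ mod 81. Extended Euclid on (81, 4):
81 = 20*4 + 1
4 = 4*1 + 0
Back-substitute:
1 = 81 − 20·4
4⁻¹ ≡ 61 (mod 81), so k ≡ 61·76 ≡ 19 (mod 81).
x = 0 + 4·19 = 76.

76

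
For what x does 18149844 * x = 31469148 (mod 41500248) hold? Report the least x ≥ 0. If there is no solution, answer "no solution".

67235

First find gcd(18149844, 41500248):
41500248 = 2×18149844 + 5200560
18149844 = 3×5200560 + 2548164
5200560 = 2×2548164 + 104232
2548164 = 24×104232 + 46596
104232 = 2×46596 + 11040
46596 = 4×11040 + 2436
11040 = 4×2436 + 1296
2436 = 1×1296 + 1140
1296 = 1×1140 + 156
1140 = 7×156 + 48
156 = 3×48 + 12
48 = 4×12 + 0
gcd = 12 and 12 | 31469148, so solutions exist. Divide through by 12: 1512487x ≡ 2622429 (mod 3458354).
Now find 1512487⁻¹ mod 3458354:
3458354 = 2×1512487 + 433380
1512487 = 3×433380 + 212347
433380 = 2×212347 + 8686
212347 = 24×8686 + 3883
8686 = 2×3883 + 920
3883 = 4×920 + 203
920 = 4×203 + 108
203 = 1×108 + 95
108 = 1×95 + 13
95 = 7×13 + 4
13 = 3×4 + 1
4 = 4×1 + 0
Back-substitute:
1 = 13 − 3·4
1 = −3·95 + 22·13
1 = 22·108 − 25·95
1 = −25·203 + 47·108
1 = 47·920 − 213·203
1 = −213·3883 + 899·920
1 = 899·8686 − 2011·3883
1 = −2011·212347 + 49163·8686
1 = 49163·433380 − 100337·212347
1 = −100337·1512487 + 350174·433380
1 = 350174·3458354 − 800685·1512487
So 1512487·(-800685) ≡ 1 (mod 3458354), i.e. 1512487⁻¹ ≡ 2657669.
Then x ≡ 2657669·2622429 ≡ 67235 (mod 3458354); the smallest non-negative solution is x = 67235.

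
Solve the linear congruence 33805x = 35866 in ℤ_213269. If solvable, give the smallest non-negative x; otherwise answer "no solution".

189713

First find gcd(33805, 213269):
213269 = 6×33805 + 10439
33805 = 3×10439 + 2488
10439 = 4×2488 + 487
2488 = 5×487 + 53
487 = 9×53 + 10
53 = 5×10 + 3
10 = 3×3 + 1
3 = 3×1 + 0
gcd = 1, so a unique solution mod 213269 exists.
Back-substitute for the Bézout coefficients:
1 = 10 − 3·3
1 = −3·53 + 16·10
1 = 16·487 − 147·53
1 = −147·2488 + 751·487
1 = 751·10439 − 3151·2488
1 = −3151·33805 + 10204·10439
1 = 10204·213269 − 64375·33805
So 33805·(-64375) ≡ 1 (mod 213269), giving 33805⁻¹ ≡ 148894.
x ≡ 33805⁻¹·35866 ≡ 148894·35866 ≡ 189713 (mod 213269).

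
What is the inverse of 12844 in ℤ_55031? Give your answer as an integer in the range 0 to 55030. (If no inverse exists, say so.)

Apply the Euclidean algorithm to 55031 and 12844:
55031 = 4×12844 + 3655
12844 = 3×3655 + 1879
3655 = 1×1879 + 1776
1879 = 1×1776 + 103
1776 = 17×103 + 25
103 = 4×25 + 3
25 = 8×3 + 1
3 = 3×1 + 0
gcd = 1, so the inverse exists. Back-substitute:
1 = 25 − 8·3
1 = −8·103 + 33·25
1 = 33·1776 − 569·103
1 = −569·1879 + 602·1776
1 = 602·3655 − 1171·1879
1 = −1171·12844 + 4115·3655
1 = 4115·55031 − 17631·12844
So 12844·(-17631) ≡ 1 (mod 55031), and -17631 ≡ 37400 (mod 55031).

37400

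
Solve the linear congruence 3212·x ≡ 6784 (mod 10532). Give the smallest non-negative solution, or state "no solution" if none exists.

First find gcd(3212, 10532):
10532 = 3*3212 + 896
3212 = 3*896 + 524
896 = 1*524 + 372
524 = 1*372 + 152
372 = 2*152 + 68
152 = 2*68 + 16
68 = 4*16 + 4
16 = 4*4 + 0
gcd = 4 and 4 | 6784, so solutions exist. Divide through by 4: 803x ≡ 1696 (mod 2633).
Now find 803⁻¹ mod 2633:
2633 = 3×803 + 224
803 = 3×224 + 131
224 = 1×131 + 93
131 = 1×93 + 38
93 = 2×38 + 17
38 = 2×17 + 4
17 = 4×4 + 1
4 = 4×1 + 0
Back-substitute:
1 = 17 − 4·4
1 = −4·38 + 9·17
1 = 9·93 − 22·38
1 = −22·131 + 31·93
1 = 31·224 − 53·131
1 = −53·803 + 190·224
1 = 190·2633 − 623·803
So 803·(-623) ≡ 1 (mod 2633), i.e. 803⁻¹ ≡ 2010.
Then x ≡ 2010·1696 ≡ 1858 (mod 2633); the smallest non-negative solution is x = 1858.

1858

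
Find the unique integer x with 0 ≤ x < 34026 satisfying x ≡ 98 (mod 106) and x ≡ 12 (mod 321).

20556

Write x = 98 + 106·k. Then 106·k ≡ 12 − 98 ≡ 235 (mod 321).
Need 106⁻¹ mod 321. Extended Euclid on (321, 106):
321 = 3·106 + 3
106 = 35·3 + 1
3 = 3·1 + 0
Back-substitute:
1 = 106 − 35·3
1 = −35·321 + 106·106
106⁻¹ ≡ 106 (mod 321), so k ≡ 106·235 ≡ 193 (mod 321).
x = 98 + 106·193 = 20556.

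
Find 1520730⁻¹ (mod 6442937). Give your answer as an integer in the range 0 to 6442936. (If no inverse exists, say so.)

5998109

Extended Euclidean algorithm:
6442937 = 4×1520730 + 360017
1520730 = 4×360017 + 80662
360017 = 4×80662 + 37369
80662 = 2×37369 + 5924
37369 = 6×5924 + 1825
5924 = 3×1825 + 449
1825 = 4×449 + 29
449 = 15×29 + 14
29 = 2×14 + 1
14 = 14×1 + 0
gcd = 1, so the inverse exists. Back-substitute:
1 = 29 − 2·14
1 = −2·449 + 31·29
1 = 31·1825 − 126·449
1 = −126·5924 + 409·1825
1 = 409·37369 − 2580·5924
1 = −2580·80662 + 5569·37369
1 = 5569·360017 − 24856·80662
1 = −24856·1520730 + 104993·360017
1 = 104993·6442937 − 444828·1520730
So 1520730·(-444828) ≡ 1 (mod 6442937), and -444828 ≡ 5998109 (mod 6442937).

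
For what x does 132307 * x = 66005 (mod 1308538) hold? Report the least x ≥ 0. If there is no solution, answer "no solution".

no solution

gcd(132307, 1308538):
1308538 = 9×132307 + 117775
132307 = 1×117775 + 14532
117775 = 8×14532 + 1519
14532 = 9×1519 + 861
1519 = 1×861 + 658
861 = 1×658 + 203
658 = 3×203 + 49
203 = 4×49 + 7
49 = 7×7 + 0
gcd = 7, but 7 ∤ 66005, so the congruence has no solution.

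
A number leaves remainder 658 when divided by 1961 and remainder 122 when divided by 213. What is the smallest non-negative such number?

Write x = 658 + 1961·k. Then 1961·k ≡ 122 − 658 ≡ 103 (mod 213).
Need 1961⁻¹ mod 213. Extended Euclid on (213, 44):
213 = 4·44 + 37
44 = 1·37 + 7
37 = 5·7 + 2
7 = 3·2 + 1
2 = 2·1 + 0
Back-substitute:
1 = 7 − 3·2
1 = −3·37 + 16·7
1 = 16·44 − 19·37
1 = −19·213 + 92·44
1961⁻¹ ≡ 92 (mod 213), so k ≡ 92·103 ≡ 104 (mod 213).
x = 658 + 1961·104 = 204602.

204602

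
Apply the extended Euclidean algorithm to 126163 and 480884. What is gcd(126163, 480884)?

1

Repeated division:
480884 = 3×126163 + 102395
126163 = 1×102395 + 23768
102395 = 4×23768 + 7323
23768 = 3×7323 + 1799
7323 = 4×1799 + 127
1799 = 14×127 + 21
127 = 6×21 + 1
21 = 21×1 + 0
gcd(126163, 480884) = 1.
Back-substituting:
1 = 127 − 6·21
1 = −6·1799 + 85·127
1 = 85·7323 − 346·1799
1 = −346·23768 + 1123·7323
1 = 1123·102395 − 4838·23768
1 = −4838·126163 + 5961·102395
1 = 5961·480884 − 22721·126163
So 1 = (5961)·480884 + (-22721)·126163.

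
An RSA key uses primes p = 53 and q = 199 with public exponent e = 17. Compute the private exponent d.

φ(n) = (p−1)(q−1) = 52·198 = 10296.
Need d with 17·d ≡ 1 (mod 10296). Apply the extended Euclidean algorithm:
10296 = 605·17 + 11
17 = 1·11 + 6
11 = 1·6 + 5
6 = 1·5 + 1
5 = 5·1 + 0
Back-substitute:
1 = 6 − 5
1 = −11 + 2·6
1 = 2·17 − 3·11
1 = −3·10296 + 1817·17
So 17·1817 ≡ 1 (mod 10296), hence d = 1817.

1817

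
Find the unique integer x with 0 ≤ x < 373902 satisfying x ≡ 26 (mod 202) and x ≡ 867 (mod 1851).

372918

Write x = 26 + 202·k. Then 202·k ≡ 867 − 26 ≡ 841 (mod 1851).
Need 202⁻¹ mod 1851. Extended Euclid on (1851, 202):
1851 = 9·202 + 33
202 = 6·33 + 4
33 = 8·4 + 1
4 = 4·1 + 0
Back-substitute:
1 = 33 − 8·4
1 = −8·202 + 49·33
1 = 49·1851 − 449·202
202⁻¹ ≡ 1402 (mod 1851), so k ≡ 1402·841 ≡ 1846 (mod 1851).
x = 26 + 202·1846 = 372918.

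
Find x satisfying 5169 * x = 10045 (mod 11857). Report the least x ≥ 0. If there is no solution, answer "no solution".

6489

First find gcd(5169, 11857):
11857 = 2*5169 + 1519
5169 = 3*1519 + 612
1519 = 2*612 + 295
612 = 2*295 + 22
295 = 13*22 + 9
22 = 2*9 + 4
9 = 2*4 + 1
4 = 4*1 + 0
gcd = 1, so a unique solution mod 11857 exists.
Back-substitute for the Bézout coefficients:
1 = 9 − 2·4
1 = −2·22 + 5·9
1 = 5·295 − 67·22
1 = −67·612 + 139·295
1 = 139·1519 − 345·612
1 = −345·5169 + 1174·1519
1 = 1174·11857 − 2693·5169
So 5169·(-2693) ≡ 1 (mod 11857), giving 5169⁻¹ ≡ 9164.
x ≡ 5169⁻¹·10045 ≡ 9164·10045 ≡ 6489 (mod 11857).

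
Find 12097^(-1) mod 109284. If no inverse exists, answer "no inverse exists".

Run Euclid on (109284, 12097):
109284 = 9×12097 + 411
12097 = 29×411 + 178
411 = 2×178 + 55
178 = 3×55 + 13
55 = 4×13 + 3
13 = 4×3 + 1
3 = 3×1 + 0
The gcd is 1. Working backward:
1 = 13 − 4·3
1 = −4·55 + 17·13
1 = 17·178 − 55·55
1 = −55·411 + 127·178
1 = 127·12097 − 3738·411
1 = −3738·109284 + 33769·12097
So 12097·33769 ≡ 1 (mod 109284).

33769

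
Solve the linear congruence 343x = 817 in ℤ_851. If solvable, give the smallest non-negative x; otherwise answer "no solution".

707

First find gcd(343, 851):
851 = 2*343 + 165
343 = 2*165 + 13
165 = 12*13 + 9
13 = 1*9 + 4
9 = 2*4 + 1
4 = 4*1 + 0
gcd = 1, so a unique solution mod 851 exists.
Back-substitute for the Bézout coefficients:
1 = 9 − 2·4
1 = −2·13 + 3·9
1 = 3·165 − 38·13
1 = −38·343 + 79·165
1 = 79·851 − 196·343
So 343·(-196) ≡ 1 (mod 851), giving 343⁻¹ ≡ 655.
x ≡ 343⁻¹·817 ≡ 655·817 ≡ 707 (mod 851).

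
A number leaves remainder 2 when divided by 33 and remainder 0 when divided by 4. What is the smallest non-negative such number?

68

Write x = 2 + 33·k. Then 33·k ≡ 0 − 2 ≡ 2 (mod 4).
Need 33⁻¹ mod 4. Extended Euclid on (4, 1):
4 = 4·1 + 0
33⁻¹ ≡ 1 (mod 4), so k ≡ 1·2 ≡ 2 (mod 4).
x = 2 + 33·2 = 68.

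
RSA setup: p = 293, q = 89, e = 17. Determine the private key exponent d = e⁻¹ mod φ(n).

22673

φ(n) = (p−1)(q−1) = 292·88 = 25696.
Need d with 17·d ≡ 1 (mod 25696). Apply the extended Euclidean algorithm:
25696 = 1511·17 + 9
17 = 1·9 + 8
9 = 1·8 + 1
8 = 8·1 + 0
Back-substitute:
1 = 9 − 8
1 = −17 + 2·9
1 = 2·25696 − 3023·17
So 17·(-3023) ≡ 1 (mod 25696), hence d ≡ -3023 ≡ 22673 (mod 25696).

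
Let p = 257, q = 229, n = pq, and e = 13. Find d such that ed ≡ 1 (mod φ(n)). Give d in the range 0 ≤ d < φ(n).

φ(n) = (p−1)(q−1) = 256·228 = 58368.
Need d with 13·d ≡ 1 (mod 58368). Apply the extended Euclidean algorithm:
58368 = 4489*13 + 11
13 = 1*11 + 2
11 = 5*2 + 1
2 = 2*1 + 0
Back-substitute:
1 = 11 − 5·2
1 = −5·13 + 6·11
1 = 6·58368 − 26939·13
So 13·(-26939) ≡ 1 (mod 58368), hence d ≡ -26939 ≡ 31429 (mod 58368).

31429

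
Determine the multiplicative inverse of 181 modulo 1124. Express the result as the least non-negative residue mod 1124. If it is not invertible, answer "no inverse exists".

621

Extended Euclidean algorithm:
1124 = 6*181 + 38
181 = 4*38 + 29
38 = 1*29 + 9
29 = 3*9 + 2
9 = 4*2 + 1
2 = 2*1 + 0
Since gcd(181, 1124) = 1, back-substitute to write 1 as a combination:
1 = 9 − 4·2
1 = −4·29 + 13·9
1 = 13·38 − 17·29
1 = −17·181 + 81·38
1 = 81·1124 − 503·181
Hence 181⁻¹ ≡ -503 ≡ 621 (mod 1124).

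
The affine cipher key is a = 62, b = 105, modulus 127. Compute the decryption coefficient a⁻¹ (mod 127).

84

Extended Euclidean algorithm:
127 = 2×62 + 3
62 = 20×3 + 2
3 = 1×2 + 1
2 = 2×1 + 0
gcd = 1, so the inverse exists. Back-substitute:
1 = 3 − 2
1 = −62 + 21·3
1 = 21·127 − 43·62
So 62·(-43) ≡ 1 (mod 127), and -43 ≡ 84 (mod 127).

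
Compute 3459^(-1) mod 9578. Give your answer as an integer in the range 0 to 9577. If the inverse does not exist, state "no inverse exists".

Apply the Euclidean algorithm to 9578 and 3459:
9578 = 2*3459 + 2660
3459 = 1*2660 + 799
2660 = 3*799 + 263
799 = 3*263 + 10
263 = 26*10 + 3
10 = 3*3 + 1
3 = 3*1 + 0
gcd = 1, so the inverse exists. Back-substitute:
1 = 10 − 3·3
1 = −3·263 + 79·10
1 = 79·799 − 240·263
1 = −240·2660 + 799·799
1 = 799·3459 − 1039·2660
1 = −1039·9578 + 2877·3459
So 3459·2877 ≡ 1 (mod 9578).

2877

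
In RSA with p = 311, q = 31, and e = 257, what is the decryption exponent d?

3293

φ(n) = (p−1)(q−1) = 310·30 = 9300.
Need d with 257·d ≡ 1 (mod 9300). Apply the extended Euclidean algorithm:
9300 = 36*257 + 48
257 = 5*48 + 17
48 = 2*17 + 14
17 = 1*14 + 3
14 = 4*3 + 2
3 = 1*2 + 1
2 = 2*1 + 0
Back-substitute:
1 = 3 − 2
1 = −14 + 5·3
1 = 5·17 − 6·14
1 = −6·48 + 17·17
1 = 17·257 − 91·48
1 = −91·9300 + 3293·257
So 257·3293 ≡ 1 (mod 9300), hence d = 3293.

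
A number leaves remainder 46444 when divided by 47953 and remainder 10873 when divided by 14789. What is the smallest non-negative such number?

Write x = 46444 + 47953·k. Then 47953·k ≡ 10873 − 46444 ≡ 8796 (mod 14789).
Need 47953⁻¹ mod 14789. Extended Euclid on (14789, 3586):
14789 = 4×3586 + 445
3586 = 8×445 + 26
445 = 17×26 + 3
26 = 8×3 + 2
3 = 1×2 + 1
2 = 2×1 + 0
Back-substitute:
1 = 3 − 2
1 = −26 + 9·3
1 = 9·445 − 154·26
1 = −154·3586 + 1241·445
1 = 1241·14789 − 5118·3586
47953⁻¹ ≡ 9671 (mod 14789), so k ≡ 9671·8796 ≡ 14577 (mod 14789).
x = 46444 + 47953·14577 = 699057325.

699057325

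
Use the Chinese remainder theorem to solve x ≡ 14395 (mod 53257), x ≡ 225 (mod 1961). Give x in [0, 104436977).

Write x = 14395 + 53257·k. Then 53257·k ≡ 225 − 14395 ≡ 1518 (mod 1961).
Need 53257⁻¹ mod 1961. Extended Euclid on (1961, 310):
1961 = 6×310 + 101
310 = 3×101 + 7
101 = 14×7 + 3
7 = 2×3 + 1
3 = 3×1 + 0
Back-substitute:
1 = 7 − 2·3
1 = −2·101 + 29·7
1 = 29·310 − 89·101
1 = −89·1961 + 563·310
53257⁻¹ ≡ 563 (mod 1961), so k ≡ 563·1518 ≡ 1599 (mod 1961).
x = 14395 + 53257·1599 = 85172338.

85172338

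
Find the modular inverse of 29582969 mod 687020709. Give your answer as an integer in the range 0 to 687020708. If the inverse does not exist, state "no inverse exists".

517581689

gcd(687020709, 29582969) by repeated division:
687020709 = 23*29582969 + 6612422
29582969 = 4*6612422 + 3133281
6612422 = 2*3133281 + 345860
3133281 = 9*345860 + 20541
345860 = 16*20541 + 17204
20541 = 1*17204 + 3337
17204 = 5*3337 + 519
3337 = 6*519 + 223
519 = 2*223 + 73
223 = 3*73 + 4
73 = 18*4 + 1
4 = 4*1 + 0
gcd = 1, so the inverse exists. Back-substitute:
1 = 73 − 18·4
1 = −18·223 + 55·73
1 = 55·519 − 128·223
1 = −128·3337 + 823·519
1 = 823·17204 − 4243·3337
1 = −4243·20541 + 5066·17204
1 = 5066·345860 − 85299·20541
1 = −85299·3133281 + 772757·345860
1 = 772757·6612422 − 1630813·3133281
1 = −1630813·29582969 + 7296009·6612422
1 = 7296009·687020709 − 169439020·29582969
Thus 29582969·(-169439020) ≡ 1 (mod 687020709); reducing, -169439020 mod 687020709 = 517581689.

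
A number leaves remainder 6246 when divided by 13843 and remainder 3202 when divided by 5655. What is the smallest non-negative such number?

Write x = 6246 + 13843·k. Then 13843·k ≡ 3202 − 6246 ≡ 2611 (mod 5655).
Need 13843⁻¹ mod 5655. Extended Euclid on (5655, 2533):
5655 = 2*2533 + 589
2533 = 4*589 + 177
589 = 3*177 + 58
177 = 3*58 + 3
58 = 19*3 + 1
3 = 3*1 + 0
Back-substitute:
1 = 58 − 19·3
1 = −19·177 + 58·58
1 = 58·589 − 193·177
1 = −193·2533 + 830·589
1 = 830·5655 − 1853·2533
13843⁻¹ ≡ 3802 (mod 5655), so k ≡ 3802·2611 ≡ 2497 (mod 5655).
x = 6246 + 13843·2497 = 34572217.

34572217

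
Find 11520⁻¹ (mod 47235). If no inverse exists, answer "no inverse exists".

Euclidean algorithm on 47235, 11520:
47235 = 4×11520 + 1155
11520 = 9×1155 + 1125
1155 = 1×1125 + 30
1125 = 37×30 + 15
30 = 2×15 + 0
Since gcd = 15 > 1, 11520 is not a unit mod 47235.

no inverse exists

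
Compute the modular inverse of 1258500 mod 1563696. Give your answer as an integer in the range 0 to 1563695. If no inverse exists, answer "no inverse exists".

Euclidean algorithm on 1563696, 1258500:
1563696 = 1·1258500 + 305196
1258500 = 4·305196 + 37716
305196 = 8·37716 + 3468
37716 = 10·3468 + 3036
3468 = 1·3036 + 432
3036 = 7·432 + 12
432 = 36·12 + 0
Since gcd = 12 > 1, 1258500 is not a unit mod 1563696.

no inverse exists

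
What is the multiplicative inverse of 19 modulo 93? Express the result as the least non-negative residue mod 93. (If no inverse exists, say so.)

49

gcd(93, 19) by repeated division:
93 = 4·19 + 17
19 = 1·17 + 2
17 = 8·2 + 1
2 = 2·1 + 0
Since gcd(19, 93) = 1, back-substitute to write 1 as a combination:
1 = 17 − 8·2
1 = −8·19 + 9·17
1 = 9·93 − 44·19
Thus 19·(-44) ≡ 1 (mod 93); reducing, -44 mod 93 = 49.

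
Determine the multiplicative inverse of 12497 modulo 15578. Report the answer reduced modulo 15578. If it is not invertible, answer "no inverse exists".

1891

Apply the Euclidean algorithm to 15578 and 12497:
15578 = 1×12497 + 3081
12497 = 4×3081 + 173
3081 = 17×173 + 140
173 = 1×140 + 33
140 = 4×33 + 8
33 = 4×8 + 1
8 = 8×1 + 0
gcd = 1, so the inverse exists. Back-substitute:
1 = 33 − 4·8
1 = −4·140 + 17·33
1 = 17·173 − 21·140
1 = −21·3081 + 374·173
1 = 374·12497 − 1517·3081
1 = −1517·15578 + 1891·12497
So 12497·1891 ≡ 1 (mod 15578).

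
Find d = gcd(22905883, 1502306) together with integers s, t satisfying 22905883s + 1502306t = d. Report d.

Apply Euclid's algorithm to 22905883 and 1502306:
22905883 = 15·1502306 + 371293
1502306 = 4·371293 + 17134
371293 = 21·17134 + 11479
17134 = 1·11479 + 5655
11479 = 2·5655 + 169
5655 = 33·169 + 78
169 = 2·78 + 13
78 = 6·13 + 0
gcd(22905883, 1502306) = 13.
Working backward:
13 = 169 − 2·78
13 = −2·5655 + 67·169
13 = 67·11479 − 136·5655
13 = −136·17134 + 203·11479
13 = 203·371293 − 4399·17134
13 = −4399·1502306 + 17799·371293
13 = 17799·22905883 − 271384·1502306
So 13 = (17799)·22905883 + (-271384)·1502306.

13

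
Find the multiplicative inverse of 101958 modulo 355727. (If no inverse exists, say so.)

143902

Run Euclid on (355727, 101958):
355727 = 3×101958 + 49853
101958 = 2×49853 + 2252
49853 = 22×2252 + 309
2252 = 7×309 + 89
309 = 3×89 + 42
89 = 2×42 + 5
42 = 8×5 + 2
5 = 2×2 + 1
2 = 2×1 + 0
The gcd is 1. Working backward:
1 = 5 − 2·2
1 = −2·42 + 17·5
1 = 17·89 − 36·42
1 = −36·309 + 125·89
1 = 125·2252 − 911·309
1 = −911·49853 + 20167·2252
1 = 20167·101958 − 41245·49853
1 = −41245·355727 + 143902·101958
So 101958·143902 ≡ 1 (mod 355727).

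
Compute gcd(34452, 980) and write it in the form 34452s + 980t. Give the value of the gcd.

4

Euclidean algorithm:
34452 = 35·980 + 152
980 = 6·152 + 68
152 = 2·68 + 16
68 = 4·16 + 4
16 = 4·4 + 0
gcd(34452, 980) = 4.
Back-substituting:
4 = 68 − 4·16
4 = −4·152 + 9·68
4 = 9·980 − 58·152
4 = −58·34452 + 2039·980
So 4 = (-58)·34452 + (2039)·980.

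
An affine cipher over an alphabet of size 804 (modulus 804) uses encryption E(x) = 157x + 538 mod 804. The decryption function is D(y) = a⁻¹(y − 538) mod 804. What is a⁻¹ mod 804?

Apply the Euclidean algorithm to 804 and 157:
804 = 5*157 + 19
157 = 8*19 + 5
19 = 3*5 + 4
5 = 1*4 + 1
4 = 4*1 + 0
The gcd is 1. Working backward:
1 = 5 − 4
1 = −19 + 4·5
1 = 4·157 − 33·19
1 = −33·804 + 169·157
So 157·169 ≡ 1 (mod 804).

169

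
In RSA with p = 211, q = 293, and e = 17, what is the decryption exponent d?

φ(n) = (p−1)(q−1) = 210·292 = 61320.
Need d with 17·d ≡ 1 (mod 61320). Apply the extended Euclidean algorithm:
61320 = 3607·17 + 1
17 = 17·1 + 0
Back-substitute:
1 = 61320 − 3607·17
So 17·(-3607) ≡ 1 (mod 61320), hence d ≡ -3607 ≡ 57713 (mod 61320).

57713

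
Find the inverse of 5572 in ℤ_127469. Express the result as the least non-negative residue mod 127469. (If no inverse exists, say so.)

Extended Euclidean algorithm:
127469 = 22*5572 + 4885
5572 = 1*4885 + 687
4885 = 7*687 + 76
687 = 9*76 + 3
76 = 25*3 + 1
3 = 3*1 + 0
Since gcd(5572, 127469) = 1, back-substitute to write 1 as a combination:
1 = 76 − 25·3
1 = −25·687 + 226·76
1 = 226·4885 − 1607·687
1 = −1607·5572 + 1833·4885
1 = 1833·127469 − 41933·5572
Hence 5572⁻¹ ≡ -41933 ≡ 85536 (mod 127469).

85536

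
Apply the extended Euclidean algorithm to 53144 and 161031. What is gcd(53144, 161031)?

13

Repeated division:
161031 = 3×53144 + 1599
53144 = 33×1599 + 377
1599 = 4×377 + 91
377 = 4×91 + 13
91 = 7×13 + 0
gcd(53144, 161031) = 13.
Working backward:
13 = 377 − 4·91
13 = −4·1599 + 17·377
13 = 17·53144 − 565·1599
13 = −565·161031 + 1712·53144
So 13 = (-565)·161031 + (1712)·53144.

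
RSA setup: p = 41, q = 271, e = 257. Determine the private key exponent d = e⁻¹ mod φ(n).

φ(n) = (p−1)(q−1) = 40·270 = 10800.
Need d with 257·d ≡ 1 (mod 10800). Apply the extended Euclidean algorithm:
10800 = 42·257 + 6
257 = 42·6 + 5
6 = 1·5 + 1
5 = 5·1 + 0
Back-substitute:
1 = 6 − 5
1 = −257 + 43·6
1 = 43·10800 − 1807·257
So 257·(-1807) ≡ 1 (mod 10800), hence d ≡ -1807 ≡ 8993 (mod 10800).

8993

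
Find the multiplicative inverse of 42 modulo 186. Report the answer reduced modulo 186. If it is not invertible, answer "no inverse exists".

Compute gcd(42, 186):
186 = 4·42 + 18
42 = 2·18 + 6
18 = 3·6 + 0
Since gcd = 6 > 1, 42 is not a unit mod 186.

no inverse exists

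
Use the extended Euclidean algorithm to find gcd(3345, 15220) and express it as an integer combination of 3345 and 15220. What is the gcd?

5

Apply Euclid's algorithm to 15220 and 3345:
15220 = 4×3345 + 1840
3345 = 1×1840 + 1505
1840 = 1×1505 + 335
1505 = 4×335 + 165
335 = 2×165 + 5
165 = 33×5 + 0
gcd(3345, 15220) = 5.
Working backward:
5 = 335 − 2·165
5 = −2·1505 + 9·335
5 = 9·1840 − 11·1505
5 = −11·3345 + 20·1840
5 = 20·15220 − 91·3345
So 5 = (20)·15220 + (-91)·3345.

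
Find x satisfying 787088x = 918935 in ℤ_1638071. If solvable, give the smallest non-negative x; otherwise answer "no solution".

43554

First find gcd(787088, 1638071):
1638071 = 2×787088 + 63895
787088 = 12×63895 + 20348
63895 = 3×20348 + 2851
20348 = 7×2851 + 391
2851 = 7×391 + 114
391 = 3×114 + 49
114 = 2×49 + 16
49 = 3×16 + 1
16 = 16×1 + 0
gcd = 1, so a unique solution mod 1638071 exists.
Back-substitute for the Bézout coefficients:
1 = 49 − 3·16
1 = −3·114 + 7·49
1 = 7·391 − 24·114
1 = −24·2851 + 175·391
1 = 175·20348 − 1249·2851
1 = −1249·63895 + 3922·20348
1 = 3922·787088 − 48313·63895
1 = −48313·1638071 + 100548·787088
So 787088·(100548) ≡ 1 (mod 1638071), giving 787088⁻¹ ≡ 100548.
x ≡ 787088⁻¹·918935 ≡ 100548·918935 ≡ 43554 (mod 1638071).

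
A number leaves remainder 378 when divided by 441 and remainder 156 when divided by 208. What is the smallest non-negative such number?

Write x = 378 + 441·k. Then 441·k ≡ 156 − 378 ≡ 194 (mod 208).
Need 441⁻¹ mod 208. Extended Euclid on (208, 25):
208 = 8×25 + 8
25 = 3×8 + 1
8 = 8×1 + 0
Back-substitute:
1 = 25 − 3·8
1 = −3·208 + 25·25
441⁻¹ ≡ 25 (mod 208), so k ≡ 25·194 ≡ 66 (mod 208).
x = 378 + 441·66 = 29484.

29484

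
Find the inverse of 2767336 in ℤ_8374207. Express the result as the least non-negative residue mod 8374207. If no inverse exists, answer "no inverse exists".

Extended Euclidean algorithm:
8374207 = 3×2767336 + 72199
2767336 = 38×72199 + 23774
72199 = 3×23774 + 877
23774 = 27×877 + 95
877 = 9×95 + 22
95 = 4×22 + 7
22 = 3×7 + 1
7 = 7×1 + 0
gcd = 1, so the inverse exists. Back-substitute:
1 = 22 − 3·7
1 = −3·95 + 13·22
1 = 13·877 − 120·95
1 = −120·23774 + 3253·877
1 = 3253·72199 − 9879·23774
1 = −9879·2767336 + 378655·72199
1 = 378655·8374207 − 1145844·2767336
So 2767336·(-1145844) ≡ 1 (mod 8374207), and -1145844 ≡ 7228363 (mod 8374207).

7228363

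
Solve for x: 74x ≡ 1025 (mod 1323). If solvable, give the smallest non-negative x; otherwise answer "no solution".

139

First find gcd(74, 1323):
1323 = 17·74 + 65
74 = 1·65 + 9
65 = 7·9 + 2
9 = 4·2 + 1
2 = 2·1 + 0
gcd = 1, so a unique solution mod 1323 exists.
Back-substitute for the Bézout coefficients:
1 = 9 − 4·2
1 = −4·65 + 29·9
1 = 29·74 − 33·65
1 = −33·1323 + 590·74
So 74·(590) ≡ 1 (mod 1323), giving 74⁻¹ ≡ 590.
x ≡ 74⁻¹·1025 ≡ 590·1025 ≡ 139 (mod 1323).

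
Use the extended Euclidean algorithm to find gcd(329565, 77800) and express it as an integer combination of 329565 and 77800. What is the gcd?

Repeated division:
329565 = 4·77800 + 18365
77800 = 4·18365 + 4340
18365 = 4·4340 + 1005
4340 = 4·1005 + 320
1005 = 3·320 + 45
320 = 7·45 + 5
45 = 9·5 + 0
gcd(329565, 77800) = 5.
Working backward:
5 = 320 − 7·45
5 = −7·1005 + 22·320
5 = 22·4340 − 95·1005
5 = −95·18365 + 402·4340
5 = 402·77800 − 1703·18365
5 = −1703·329565 + 7214·77800
So 5 = (-1703)·329565 + (7214)·77800.

5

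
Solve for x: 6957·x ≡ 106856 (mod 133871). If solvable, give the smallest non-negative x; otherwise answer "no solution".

81277

First find gcd(6957, 133871):
133871 = 19·6957 + 1688
6957 = 4·1688 + 205
1688 = 8·205 + 48
205 = 4·48 + 13
48 = 3·13 + 9
13 = 1·9 + 4
9 = 2·4 + 1
4 = 4·1 + 0
gcd = 1, so a unique solution mod 133871 exists.
Back-substitute for the Bézout coefficients:
1 = 9 − 2·4
1 = −2·13 + 3·9
1 = 3·48 − 11·13
1 = −11·205 + 47·48
1 = 47·1688 − 387·205
1 = −387·6957 + 1595·1688
1 = 1595·133871 − 30692·6957
So 6957·(-30692) ≡ 1 (mod 133871), giving 6957⁻¹ ≡ 103179.
x ≡ 6957⁻¹·106856 ≡ 103179·106856 ≡ 81277 (mod 133871).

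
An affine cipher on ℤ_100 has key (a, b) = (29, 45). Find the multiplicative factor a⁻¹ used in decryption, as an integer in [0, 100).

Extended Euclidean algorithm:
100 = 3×29 + 13
29 = 2×13 + 3
13 = 4×3 + 1
3 = 3×1 + 0
gcd = 1, so the inverse exists. Back-substitute:
1 = 13 − 4·3
1 = −4·29 + 9·13
1 = 9·100 − 31·29
Thus 29·(-31) ≡ 1 (mod 100); reducing, -31 mod 100 = 69.

69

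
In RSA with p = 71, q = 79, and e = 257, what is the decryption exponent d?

φ(n) = (p−1)(q−1) = 70·78 = 5460.
Need d with 257·d ≡ 1 (mod 5460). Apply the extended Euclidean algorithm:
5460 = 21*257 + 63
257 = 4*63 + 5
63 = 12*5 + 3
5 = 1*3 + 2
3 = 1*2 + 1
2 = 2*1 + 0
Back-substitute:
1 = 3 − 2
1 = −5 + 2·3
1 = 2·63 − 25·5
1 = −25·257 + 102·63
1 = 102·5460 − 2167·257
So 257·(-2167) ≡ 1 (mod 5460), hence d ≡ -2167 ≡ 3293 (mod 5460).

3293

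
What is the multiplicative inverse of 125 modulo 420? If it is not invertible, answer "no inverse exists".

Euclidean algorithm on 420, 125:
420 = 3*125 + 45
125 = 2*45 + 35
45 = 1*35 + 10
35 = 3*10 + 5
10 = 2*5 + 0
gcd(125, 420) = 5 ≠ 1, so 125 has no multiplicative inverse modulo 420.

no inverse exists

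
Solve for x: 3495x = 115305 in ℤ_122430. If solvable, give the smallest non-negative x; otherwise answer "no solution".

First find gcd(3495, 122430):
122430 = 35·3495 + 105
3495 = 33·105 + 30
105 = 3·30 + 15
30 = 2·15 + 0
gcd = 15 and 15 | 115305, so solutions exist. Divide through by 15: 233x ≡ 7687 (mod 8162).
Now find 233⁻¹ mod 8162:
8162 = 35*233 + 7
233 = 33*7 + 2
7 = 3*2 + 1
2 = 2*1 + 0
Back-substitute:
1 = 7 − 3·2
1 = −3·233 + 100·7
1 = 100·8162 − 3503·233
So 233·(-3503) ≡ 1 (mod 8162), i.e. 233⁻¹ ≡ 4659.
Then x ≡ 4659·7687 ≡ 7039 (mod 8162); the smallest non-negative solution is x = 7039.

7039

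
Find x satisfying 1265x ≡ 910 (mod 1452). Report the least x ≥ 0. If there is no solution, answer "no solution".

gcd(1265, 1452):
1452 = 1×1265 + 187
1265 = 6×187 + 143
187 = 1×143 + 44
143 = 3×44 + 11
44 = 4×11 + 0
gcd = 11, but 11 ∤ 910, so the congruence has no solution.

no solution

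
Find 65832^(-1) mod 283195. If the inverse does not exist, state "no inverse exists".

Extended Euclidean algorithm:
283195 = 4×65832 + 19867
65832 = 3×19867 + 6231
19867 = 3×6231 + 1174
6231 = 5×1174 + 361
1174 = 3×361 + 91
361 = 3×91 + 88
91 = 1×88 + 3
88 = 29×3 + 1
3 = 3×1 + 0
The gcd is 1. Working backward:
1 = 88 − 29·3
1 = −29·91 + 30·88
1 = 30·361 − 119·91
1 = −119·1174 + 387·361
1 = 387·6231 − 2054·1174
1 = −2054·19867 + 6549·6231
1 = 6549·65832 − 21701·19867
1 = −21701·283195 + 93353·65832
So 65832·93353 ≡ 1 (mod 283195).

93353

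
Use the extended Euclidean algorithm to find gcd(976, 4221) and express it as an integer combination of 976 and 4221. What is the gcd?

1

Apply Euclid's algorithm to 4221 and 976:
4221 = 4×976 + 317
976 = 3×317 + 25
317 = 12×25 + 17
25 = 1×17 + 8
17 = 2×8 + 1
8 = 8×1 + 0
gcd(976, 4221) = 1.
Working backward:
1 = 17 − 2·8
1 = −2·25 + 3·17
1 = 3·317 − 38·25
1 = −38·976 + 117·317
1 = 117·4221 − 506·976
So 1 = (117)·4221 + (-506)·976.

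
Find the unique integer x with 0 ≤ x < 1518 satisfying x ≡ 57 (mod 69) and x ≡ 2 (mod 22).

Write x = 57 + 69·k. Then 69·k ≡ 2 − 57 ≡ 11 (mod 22).
Need 69⁻¹ mod 22. Extended Euclid on (22, 3):
22 = 7×3 + 1
3 = 3×1 + 0
Back-substitute:
1 = 22 − 7·3
69⁻¹ ≡ 15 (mod 22), so k ≡ 15·11 ≡ 11 (mod 22).
x = 57 + 69·11 = 816.

816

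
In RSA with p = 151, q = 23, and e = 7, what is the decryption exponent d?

φ(n) = (p−1)(q−1) = 150·22 = 3300.
Need d with 7·d ≡ 1 (mod 3300). Apply the extended Euclidean algorithm:
3300 = 471·7 + 3
7 = 2·3 + 1
3 = 3·1 + 0
Back-substitute:
1 = 7 − 2·3
1 = −2·3300 + 943·7
So 7·943 ≡ 1 (mod 3300), hence d = 943.

943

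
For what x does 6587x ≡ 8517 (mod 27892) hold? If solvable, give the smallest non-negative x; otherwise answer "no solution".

20915

First find gcd(6587, 27892):
27892 = 4·6587 + 1544
6587 = 4·1544 + 411
1544 = 3·411 + 311
411 = 1·311 + 100
311 = 3·100 + 11
100 = 9·11 + 1
11 = 11·1 + 0
gcd = 1, so a unique solution mod 27892 exists.
Back-substitute for the Bézout coefficients:
1 = 100 − 9·11
1 = −9·311 + 28·100
1 = 28·411 − 37·311
1 = −37·1544 + 139·411
1 = 139·6587 − 593·1544
1 = −593·27892 + 2511·6587
So 6587·(2511) ≡ 1 (mod 27892), giving 6587⁻¹ ≡ 2511.
x ≡ 6587⁻¹·8517 ≡ 2511·8517 ≡ 20915 (mod 27892).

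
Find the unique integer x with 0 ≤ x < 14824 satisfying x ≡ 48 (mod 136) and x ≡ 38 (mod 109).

Write x = 48 + 136·k. Then 136·k ≡ 38 − 48 ≡ 99 (mod 109).
Need 136⁻¹ mod 109. Extended Euclid on (109, 27):
109 = 4*27 + 1
27 = 27*1 + 0
Back-substitute:
1 = 109 − 4·27
136⁻¹ ≡ 105 (mod 109), so k ≡ 105·99 ≡ 40 (mod 109).
x = 48 + 136·40 = 5488.

5488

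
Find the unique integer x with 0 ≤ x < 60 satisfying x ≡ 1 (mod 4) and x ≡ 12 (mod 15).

Write x = 1 + 4·k. Then 4·k ≡ 12 − 1 ≡ 11 (mod 15).
Need 4⁻¹ mod 15. Extended Euclid on (15, 4):
15 = 3×4 + 3
4 = 1×3 + 1
3 = 3×1 + 0
Back-substitute:
1 = 4 − 3
1 = −15 + 4·4
4⁻¹ ≡ 4 (mod 15), so k ≡ 4·11 ≡ 14 (mod 15).
x = 1 + 4·14 = 57.

57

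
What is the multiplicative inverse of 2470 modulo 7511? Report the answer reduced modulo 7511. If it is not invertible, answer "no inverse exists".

818

Run Euclid on (7511, 2470):
7511 = 3·2470 + 101
2470 = 24·101 + 46
101 = 2·46 + 9
46 = 5·9 + 1
9 = 9·1 + 0
The gcd is 1. Working backward:
1 = 46 − 5·9
1 = −5·101 + 11·46
1 = 11·2470 − 269·101
1 = −269·7511 + 818·2470
So 2470·818 ≡ 1 (mod 7511).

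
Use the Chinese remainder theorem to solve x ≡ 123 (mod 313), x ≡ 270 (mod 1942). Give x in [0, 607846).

Write x = 123 + 313·k. Then 313·k ≡ 270 − 123 ≡ 147 (mod 1942).
Need 313⁻¹ mod 1942. Extended Euclid on (1942, 313):
1942 = 6*313 + 64
313 = 4*64 + 57
64 = 1*57 + 7
57 = 8*7 + 1
7 = 7*1 + 0
Back-substitute:
1 = 57 − 8·7
1 = −8·64 + 9·57
1 = 9·313 − 44·64
1 = −44·1942 + 273·313
313⁻¹ ≡ 273 (mod 1942), so k ≡ 273·147 ≡ 1291 (mod 1942).
x = 123 + 313·1291 = 404206.

404206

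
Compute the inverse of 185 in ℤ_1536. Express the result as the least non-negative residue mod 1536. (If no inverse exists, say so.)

Apply the Euclidean algorithm to 1536 and 185:
1536 = 8×185 + 56
185 = 3×56 + 17
56 = 3×17 + 5
17 = 3×5 + 2
5 = 2×2 + 1
2 = 2×1 + 0
gcd = 1, so the inverse exists. Back-substitute:
1 = 5 − 2·2
1 = −2·17 + 7·5
1 = 7·56 − 23·17
1 = −23·185 + 76·56
1 = 76·1536 − 631·185
Thus 185·(-631) ≡ 1 (mod 1536); reducing, -631 mod 1536 = 905.

905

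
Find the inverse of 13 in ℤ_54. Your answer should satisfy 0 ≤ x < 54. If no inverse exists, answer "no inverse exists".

gcd(54, 13) by repeated division:
54 = 4·13 + 2
13 = 6·2 + 1
2 = 2·1 + 0
The gcd is 1. Working backward:
1 = 13 − 6·2
1 = −6·54 + 25·13
So 13·25 ≡ 1 (mod 54).

25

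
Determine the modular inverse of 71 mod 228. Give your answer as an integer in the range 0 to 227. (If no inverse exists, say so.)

Run Euclid on (228, 71):
228 = 3×71 + 15
71 = 4×15 + 11
15 = 1×11 + 4
11 = 2×4 + 3
4 = 1×3 + 1
3 = 3×1 + 0
The gcd is 1. Working backward:
1 = 4 − 3
1 = −11 + 3·4
1 = 3·15 − 4·11
1 = −4·71 + 19·15
1 = 19·228 − 61·71
Hence 71⁻¹ ≡ -61 ≡ 167 (mod 228).

167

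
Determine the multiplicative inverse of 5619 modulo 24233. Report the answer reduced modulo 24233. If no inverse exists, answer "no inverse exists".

21378

Apply the Euclidean algorithm to 24233 and 5619:
24233 = 4×5619 + 1757
5619 = 3×1757 + 348
1757 = 5×348 + 17
348 = 20×17 + 8
17 = 2×8 + 1
8 = 8×1 + 0
gcd = 1, so the inverse exists. Back-substitute:
1 = 17 − 2·8
1 = −2·348 + 41·17
1 = 41·1757 − 207·348
1 = −207·5619 + 662·1757
1 = 662·24233 − 2855·5619
So 5619·(-2855) ≡ 1 (mod 24233), and -2855 ≡ 21378 (mod 24233).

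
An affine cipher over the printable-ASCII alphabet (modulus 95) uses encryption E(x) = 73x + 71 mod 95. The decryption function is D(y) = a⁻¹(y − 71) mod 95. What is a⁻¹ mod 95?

Apply the Euclidean algorithm to 95 and 73:
95 = 1×73 + 22
73 = 3×22 + 7
22 = 3×7 + 1
7 = 7×1 + 0
Since gcd(73, 95) = 1, back-substitute to write 1 as a combination:
1 = 22 − 3·7
1 = −3·73 + 10·22
1 = 10·95 − 13·73
So 73·(-13) ≡ 1 (mod 95), and -13 ≡ 82 (mod 95).

82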